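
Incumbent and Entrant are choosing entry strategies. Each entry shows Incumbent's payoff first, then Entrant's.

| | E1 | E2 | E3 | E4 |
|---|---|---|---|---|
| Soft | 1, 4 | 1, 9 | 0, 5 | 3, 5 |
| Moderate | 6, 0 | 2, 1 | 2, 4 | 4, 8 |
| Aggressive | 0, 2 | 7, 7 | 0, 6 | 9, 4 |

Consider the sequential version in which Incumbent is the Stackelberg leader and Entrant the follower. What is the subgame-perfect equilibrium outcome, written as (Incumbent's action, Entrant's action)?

(Aggressive, E2)

Solve by backward induction (Incumbent leads).
- Soft: Entrant compares 4, 9, 5, 5 and picks E2; Incumbent would get 1.
- Moderate: Entrant compares 0, 1, 4, 8 and picks E4; Incumbent would get 4.
- Aggressive: Entrant compares 2, 7, 6, 4 and picks E2; Incumbent would get 7.
Among 1, 4, 7, the best is 7 at Aggressive. Subgame-perfect outcome: (Aggressive, E2) with payoffs (7, 7).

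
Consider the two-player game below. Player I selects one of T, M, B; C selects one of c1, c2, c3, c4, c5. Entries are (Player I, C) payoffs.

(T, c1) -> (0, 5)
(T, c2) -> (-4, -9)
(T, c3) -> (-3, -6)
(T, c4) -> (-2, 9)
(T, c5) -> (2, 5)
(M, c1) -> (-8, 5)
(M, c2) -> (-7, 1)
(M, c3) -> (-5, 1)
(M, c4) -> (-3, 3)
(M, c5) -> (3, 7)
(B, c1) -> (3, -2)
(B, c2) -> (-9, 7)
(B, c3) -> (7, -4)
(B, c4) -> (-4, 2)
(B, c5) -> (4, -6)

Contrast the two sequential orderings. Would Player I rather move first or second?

If Player I leads: C's best replies are T→c4, M→c5, B→c2; Player I's induced payoffs -2, 3, -9; outcome (M, c5), payoffs (3, 7).
If C leads: Player I's best replies are c1→B, c2→T, c3→B, c4→T, c5→B; C's induced payoffs -2, -9, -4, 9, -6; outcome (T, c4), payoffs (-2, 9).
Player I gets 3 moving first and -2 moving second, so Player I prefers to move first.

first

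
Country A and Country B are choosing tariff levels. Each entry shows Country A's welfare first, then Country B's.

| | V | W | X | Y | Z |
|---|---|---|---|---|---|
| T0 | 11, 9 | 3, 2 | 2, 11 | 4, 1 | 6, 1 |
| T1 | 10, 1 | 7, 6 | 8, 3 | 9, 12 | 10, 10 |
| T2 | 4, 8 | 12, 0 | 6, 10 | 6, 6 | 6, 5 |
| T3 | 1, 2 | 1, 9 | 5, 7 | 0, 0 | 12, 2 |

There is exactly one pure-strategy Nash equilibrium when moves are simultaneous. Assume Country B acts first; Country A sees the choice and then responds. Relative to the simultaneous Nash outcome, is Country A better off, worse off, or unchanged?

Country A best-responds to each possible Country B move:
- V: BR = T0, leader payoff 9.
- W: BR = T2, leader payoff 0.
- X: BR = T1, leader payoff 3.
- Y: BR = T1, leader payoff 12.
- Z: BR = T3, leader payoff 2.
Maximizing over 9, 0, 3, 12, 2, Country B chooses Y. Subgame-perfect outcome: (T1, Y) with payoffs (9, 12).
Under simultaneous play:
Country A's best replies: V→T0; W→T2; X→T1; Y→T1; Z→T3.
Country B's best replies: T0→X; T1→Y; T2→X; T3→W.
The unique mutual best reply is (T1, Y), giving (9, 12).
Country A earns 9 sequentially versus 9 at the Nash outcome: unchanged.

unchanged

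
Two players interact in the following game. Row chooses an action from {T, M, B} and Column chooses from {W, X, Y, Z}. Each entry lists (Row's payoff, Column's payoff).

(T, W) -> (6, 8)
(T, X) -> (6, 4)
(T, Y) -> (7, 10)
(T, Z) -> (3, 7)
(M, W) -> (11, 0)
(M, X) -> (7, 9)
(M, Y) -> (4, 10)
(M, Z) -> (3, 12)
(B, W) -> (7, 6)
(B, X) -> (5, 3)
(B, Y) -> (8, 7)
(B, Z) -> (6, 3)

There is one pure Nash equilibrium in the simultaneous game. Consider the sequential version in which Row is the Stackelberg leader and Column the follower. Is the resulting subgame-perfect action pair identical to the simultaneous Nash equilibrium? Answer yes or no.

yes

Backward induction with Row moving first.
- T → Column plays Y (best of 8, 4, 10, 7); Row gets 7.
- M → Column plays Z (best of 0, 9, 10, 12); Row gets 3.
- B → Column plays Y (best of 6, 3, 7, 3); Row gets 8.
Among 7, 3, 8, the best is 8 at B. Subgame-perfect outcome: (B, Y) with payoffs (8, 7).
Under simultaneous play:
Row's best replies: W→M; X→M; Y→B; Z→B.
Column's best replies: T→Y; M→Z; B→Y.
The unique mutual best reply is (B, Y), giving (8, 7).
Sequential outcome (B, Y) coincides with the Nash profile (B, Y).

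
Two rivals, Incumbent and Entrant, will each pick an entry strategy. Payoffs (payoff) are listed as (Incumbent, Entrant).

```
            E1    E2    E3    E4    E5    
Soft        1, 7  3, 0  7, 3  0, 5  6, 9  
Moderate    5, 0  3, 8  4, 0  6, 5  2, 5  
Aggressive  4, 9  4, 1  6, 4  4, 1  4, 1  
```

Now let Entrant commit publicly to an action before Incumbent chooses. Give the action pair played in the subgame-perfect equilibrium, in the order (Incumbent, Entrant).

Solve by backward induction (Entrant leads).
- E1 → Incumbent plays Moderate (best of 1, 5, 4); Entrant gets 0.
- E2 → Incumbent plays Aggressive (best of 3, 3, 4); Entrant gets 1.
- E3 → Incumbent plays Soft (best of 7, 4, 6); Entrant gets 3.
- E4 → Incumbent plays Moderate (best of 0, 6, 4); Entrant gets 5.
- E5 → Incumbent plays Soft (best of 6, 2, 4); Entrant gets 9.
Entrant's induced payoffs are 0, 1, 3, 5, 9, so Entrant commits to E5. Subgame-perfect outcome: (Soft, E5) with payoffs (6, 9).

(Soft, E5)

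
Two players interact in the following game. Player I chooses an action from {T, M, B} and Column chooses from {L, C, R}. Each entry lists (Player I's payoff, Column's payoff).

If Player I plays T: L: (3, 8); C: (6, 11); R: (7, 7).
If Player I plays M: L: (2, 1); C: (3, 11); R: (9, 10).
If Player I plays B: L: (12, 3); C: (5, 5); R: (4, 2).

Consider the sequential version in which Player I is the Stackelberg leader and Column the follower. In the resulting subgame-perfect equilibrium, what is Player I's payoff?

6

Column best-responds to each possible Player I move:
- T: BR = C, leader payoff 6.
- M: BR = C, leader payoff 3.
- B: BR = C, leader payoff 5.
Player I's induced payoffs are 6, 3, 5, so Player I commits to T. Subgame-perfect outcome: (T, C) with payoffs (6, 11).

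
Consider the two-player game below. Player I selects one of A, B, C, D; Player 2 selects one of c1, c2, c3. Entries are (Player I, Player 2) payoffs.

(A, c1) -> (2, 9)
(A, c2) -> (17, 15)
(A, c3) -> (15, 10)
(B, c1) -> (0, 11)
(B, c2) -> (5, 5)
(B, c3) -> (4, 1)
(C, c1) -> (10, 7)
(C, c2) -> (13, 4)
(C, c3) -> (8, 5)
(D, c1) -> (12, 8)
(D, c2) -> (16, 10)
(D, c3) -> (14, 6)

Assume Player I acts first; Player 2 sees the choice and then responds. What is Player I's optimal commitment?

A

Solve by backward induction (Player I leads).
- A: Player 2 compares 9, 15, 10 and picks c2; Player I would get 17.
- B: Player 2 compares 11, 5, 1 and picks c1; Player I would get 0.
- C: Player 2 compares 7, 4, 5 and picks c1; Player I would get 10.
- D: Player 2 compares 8, 10, 6 and picks c2; Player I would get 16.
Maximizing over 17, 0, 10, 16, Player I chooses A. Subgame-perfect outcome: (A, c2) with payoffs (17, 15).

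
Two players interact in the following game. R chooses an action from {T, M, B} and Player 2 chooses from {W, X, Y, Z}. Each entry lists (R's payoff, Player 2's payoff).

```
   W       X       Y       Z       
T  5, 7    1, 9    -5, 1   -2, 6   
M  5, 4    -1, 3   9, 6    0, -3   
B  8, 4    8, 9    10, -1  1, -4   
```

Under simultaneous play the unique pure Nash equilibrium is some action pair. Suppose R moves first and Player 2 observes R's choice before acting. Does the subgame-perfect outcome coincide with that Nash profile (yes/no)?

Player 2 best-responds to each possible R move:
- T: Player 2 compares 7, 9, 1, 6 and picks X; R would get 1.
- M: Player 2 compares 4, 3, 6, -3 and picks Y; R would get 9.
- B: Player 2 compares 4, 9, -1, -4 and picks X; R would get 8.
R's induced payoffs are 1, 9, 8, so R commits to M. Subgame-perfect outcome: (M, Y) with payoffs (9, 6).
Under simultaneous play:
R's best replies: W→B; X→B; Y→B; Z→B.
Player 2's best replies: T→X; M→Y; B→X.
Only (B, X) has each player best-responding; Nash payoffs (8, 9).
Sequential outcome (M, Y) differs from the Nash profile (B, X).

no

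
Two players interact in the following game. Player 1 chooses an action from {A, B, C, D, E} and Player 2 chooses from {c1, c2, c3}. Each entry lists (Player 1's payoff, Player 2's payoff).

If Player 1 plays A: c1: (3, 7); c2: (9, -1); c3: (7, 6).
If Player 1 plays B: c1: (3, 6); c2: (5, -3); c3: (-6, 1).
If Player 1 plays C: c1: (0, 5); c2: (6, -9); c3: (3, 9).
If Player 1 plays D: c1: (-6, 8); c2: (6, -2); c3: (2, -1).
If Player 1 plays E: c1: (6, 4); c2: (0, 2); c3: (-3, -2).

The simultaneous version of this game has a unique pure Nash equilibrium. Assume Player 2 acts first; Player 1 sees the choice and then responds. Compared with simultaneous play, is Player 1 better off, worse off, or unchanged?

Solve by backward induction (Player 2 leads).
- c1: Player 1 compares 3, 3, 0, -6, 6 and picks E; Player 2 would get 4.
- c2: Player 1 compares 9, 5, 6, 6, 0 and picks A; Player 2 would get -1.
- c3: Player 1 compares 7, -6, 3, 2, -3 and picks A; Player 2 would get 6.
Maximizing over 4, -1, 6, Player 2 chooses c3. Subgame-perfect outcome: (A, c3) with payoffs (7, 6).
Now find the simultaneous Nash equilibrium.
Player 1's best replies: c1→E; c2→A; c3→A.
Player 2's best replies: A→c1; B→c1; C→c3; D→c1; E→c1.
Only (E, c1) has each player best-responding; Nash payoffs (6, 4).
Player 1 earns 7 sequentially versus 6 at the Nash outcome: better off.

better off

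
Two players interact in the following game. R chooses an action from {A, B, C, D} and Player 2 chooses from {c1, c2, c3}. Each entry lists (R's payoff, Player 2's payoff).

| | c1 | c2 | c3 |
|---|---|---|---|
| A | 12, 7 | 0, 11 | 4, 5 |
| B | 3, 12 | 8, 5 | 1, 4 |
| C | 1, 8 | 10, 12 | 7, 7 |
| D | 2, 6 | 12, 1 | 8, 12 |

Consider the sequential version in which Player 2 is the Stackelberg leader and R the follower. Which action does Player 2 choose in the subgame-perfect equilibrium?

c3

R best-responds to each possible Player 2 move:
- c1: R compares 12, 3, 1, 2 and picks A; Player 2 would get 7.
- c2: R compares 0, 8, 10, 12 and picks D; Player 2 would get 1.
- c3: R compares 4, 1, 7, 8 and picks D; Player 2 would get 12.
Maximizing over 7, 1, 12, Player 2 chooses c3. Subgame-perfect outcome: (D, c3) with payoffs (8, 12).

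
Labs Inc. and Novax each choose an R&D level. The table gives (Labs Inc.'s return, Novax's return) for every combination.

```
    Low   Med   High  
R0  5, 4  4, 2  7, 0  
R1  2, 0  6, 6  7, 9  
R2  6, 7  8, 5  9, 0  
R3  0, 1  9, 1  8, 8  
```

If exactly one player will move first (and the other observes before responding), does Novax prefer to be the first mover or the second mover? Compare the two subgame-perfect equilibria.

second

If Labs Inc. leads: Novax's best replies are R0→Low, R1→High, R2→Low, R3→High; Labs Inc.'s induced payoffs 5, 7, 6, 8; outcome (R3, High), payoffs (8, 8).
If Novax leads: Labs Inc.'s best replies are Low→R2, Med→R3, High→R2; Novax's induced payoffs 7, 1, 0; outcome (R2, Low), payoffs (6, 7).
Novax gets 7 moving first and 8 moving second, so Novax prefers to move second.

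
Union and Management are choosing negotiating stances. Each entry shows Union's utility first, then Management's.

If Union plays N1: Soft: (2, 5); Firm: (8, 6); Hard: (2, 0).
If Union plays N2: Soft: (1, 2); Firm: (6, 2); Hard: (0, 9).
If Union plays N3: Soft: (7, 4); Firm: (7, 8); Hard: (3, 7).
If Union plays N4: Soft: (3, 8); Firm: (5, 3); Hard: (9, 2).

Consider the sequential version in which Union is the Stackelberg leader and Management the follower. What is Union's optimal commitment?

N1

Solve by backward induction (Union leads).
- N1 → Management plays Firm (best of 5, 6, 0); Union gets 8.
- N2 → Management plays Hard (best of 2, 2, 9); Union gets 0.
- N3 → Management plays Firm (best of 4, 8, 7); Union gets 7.
- N4 → Management plays Soft (best of 8, 3, 2); Union gets 3.
Maximizing over 8, 0, 7, 3, Union chooses N1. Subgame-perfect outcome: (N1, Firm) with payoffs (8, 6).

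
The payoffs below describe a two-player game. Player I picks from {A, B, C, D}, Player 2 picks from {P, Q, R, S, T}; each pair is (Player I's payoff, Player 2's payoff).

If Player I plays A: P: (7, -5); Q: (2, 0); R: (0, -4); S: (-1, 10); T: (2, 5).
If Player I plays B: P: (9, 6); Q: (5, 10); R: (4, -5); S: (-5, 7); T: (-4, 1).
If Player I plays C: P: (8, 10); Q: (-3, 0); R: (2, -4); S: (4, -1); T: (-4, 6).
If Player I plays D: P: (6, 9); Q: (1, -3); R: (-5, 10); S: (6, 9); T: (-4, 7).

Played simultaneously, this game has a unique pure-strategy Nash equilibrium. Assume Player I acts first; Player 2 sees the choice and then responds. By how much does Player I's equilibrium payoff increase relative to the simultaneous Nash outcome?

3

Player 2 best-responds to each possible Player I move:
- A → Player 2 plays S (best of -5, 0, -4, 10, 5); Player I gets -1.
- B → Player 2 plays Q (best of 6, 10, -5, 7, 1); Player I gets 5.
- C → Player 2 plays P (best of 10, 0, -4, -1, 6); Player I gets 8.
- D → Player 2 plays R (best of 9, -3, 10, 9, 7); Player I gets -5.
Maximizing over -1, 5, 8, -5, Player I chooses C. Subgame-perfect outcome: (C, P) with payoffs (8, 10).
For the simultaneous game, intersect best replies.
Player I's best replies: P→B; Q→B; R→B; S→D; T→A.
Player 2's best replies: A→S; B→Q; C→P; D→R.
The unique mutual best reply is (B, Q), giving (5, 10).
Player I's commitment gain: 8 − 5 = 3.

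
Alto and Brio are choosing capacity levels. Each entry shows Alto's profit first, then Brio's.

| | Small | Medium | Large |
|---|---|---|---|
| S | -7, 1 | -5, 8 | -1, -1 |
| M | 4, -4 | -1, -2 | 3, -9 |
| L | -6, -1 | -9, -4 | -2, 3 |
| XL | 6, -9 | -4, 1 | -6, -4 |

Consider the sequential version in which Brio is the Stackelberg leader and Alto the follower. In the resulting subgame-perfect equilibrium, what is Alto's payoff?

-1

Alto best-responds to each possible Brio move:
- Small: BR = XL, leader payoff -9.
- Medium: BR = M, leader payoff -2.
- Large: BR = M, leader payoff -9.
Maximizing over -9, -2, -9, Brio chooses Medium. Subgame-perfect outcome: (M, Medium) with payoffs (-1, -2).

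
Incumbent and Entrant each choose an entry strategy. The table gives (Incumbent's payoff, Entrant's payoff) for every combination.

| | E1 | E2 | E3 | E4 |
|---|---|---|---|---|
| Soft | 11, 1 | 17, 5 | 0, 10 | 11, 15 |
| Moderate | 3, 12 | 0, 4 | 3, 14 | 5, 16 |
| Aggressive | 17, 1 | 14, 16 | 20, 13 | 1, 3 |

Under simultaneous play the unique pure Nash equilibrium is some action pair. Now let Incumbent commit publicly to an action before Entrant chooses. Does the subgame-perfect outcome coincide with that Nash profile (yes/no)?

no

Entrant best-responds to each possible Incumbent move:
- Soft: BR = E4, leader payoff 11.
- Moderate: BR = E4, leader payoff 5.
- Aggressive: BR = E2, leader payoff 14.
Among 11, 5, 14, the best is 14 at Aggressive. Subgame-perfect outcome: (Aggressive, E2) with payoffs (14, 16).
For the simultaneous game, intersect best replies.
Incumbent's best replies: E1→Aggressive; E2→Soft; E3→Aggressive; E4→Soft.
Entrant's best replies: Soft→E4; Moderate→E4; Aggressive→E2.
Only (Soft, E4) has each player best-responding; Nash payoffs (11, 15).
Sequential outcome (Aggressive, E2) differs from the Nash profile (Soft, E4).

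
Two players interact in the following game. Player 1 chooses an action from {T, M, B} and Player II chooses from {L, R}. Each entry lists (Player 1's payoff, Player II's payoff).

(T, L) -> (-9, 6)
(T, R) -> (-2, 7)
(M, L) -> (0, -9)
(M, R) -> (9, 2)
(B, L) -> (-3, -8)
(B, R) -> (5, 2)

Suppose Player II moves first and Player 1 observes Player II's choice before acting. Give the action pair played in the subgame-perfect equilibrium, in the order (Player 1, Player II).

(M, R)

Backward induction with Player II moving first.
- L → Player 1 plays M (best of -9, 0, -3); Player II gets -9.
- R → Player 1 plays M (best of -2, 9, 5); Player II gets 2.
Among -9, 2, the best is 2 at R. Subgame-perfect outcome: (M, R) with payoffs (9, 2).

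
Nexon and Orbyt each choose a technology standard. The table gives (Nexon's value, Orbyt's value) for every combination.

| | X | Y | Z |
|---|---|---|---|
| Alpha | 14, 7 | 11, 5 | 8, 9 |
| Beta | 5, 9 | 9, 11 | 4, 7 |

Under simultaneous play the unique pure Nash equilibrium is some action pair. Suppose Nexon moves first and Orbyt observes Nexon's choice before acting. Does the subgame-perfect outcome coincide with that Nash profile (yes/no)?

Work backward from Orbyt's decision.
- Alpha: BR = Z, leader payoff 8.
- Beta: BR = Y, leader payoff 9.
Among 8, 9, the best is 9 at Beta. Subgame-perfect outcome: (Beta, Y) with payoffs (9, 11).
Under simultaneous play:
Nexon's best replies: X→Alpha; Y→Alpha; Z→Alpha.
Orbyt's best replies: Alpha→Z; Beta→Y.
Only (Alpha, Z) has each player best-responding; Nash payoffs (8, 9).
Sequential outcome (Beta, Y) differs from the Nash profile (Alpha, Z).

no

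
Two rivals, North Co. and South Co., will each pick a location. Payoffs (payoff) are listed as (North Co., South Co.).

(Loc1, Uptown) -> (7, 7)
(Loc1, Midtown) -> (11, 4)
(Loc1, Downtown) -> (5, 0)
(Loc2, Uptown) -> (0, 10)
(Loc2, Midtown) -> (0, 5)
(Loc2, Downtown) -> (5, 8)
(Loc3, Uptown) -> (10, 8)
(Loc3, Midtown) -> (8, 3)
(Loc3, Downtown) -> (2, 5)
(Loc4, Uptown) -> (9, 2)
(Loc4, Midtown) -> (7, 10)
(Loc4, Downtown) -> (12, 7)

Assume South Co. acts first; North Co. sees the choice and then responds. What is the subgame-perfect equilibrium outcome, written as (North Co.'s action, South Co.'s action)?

Solve by backward induction (South Co. leads).
- Uptown → North Co. plays Loc3 (best of 7, 0, 10, 9); South Co. gets 8.
- Midtown → North Co. plays Loc1 (best of 11, 0, 8, 7); South Co. gets 4.
- Downtown → North Co. plays Loc4 (best of 5, 5, 2, 12); South Co. gets 7.
Maximizing over 8, 4, 7, South Co. chooses Uptown. Subgame-perfect outcome: (Loc3, Uptown) with payoffs (10, 8).

(Loc3, Uptown)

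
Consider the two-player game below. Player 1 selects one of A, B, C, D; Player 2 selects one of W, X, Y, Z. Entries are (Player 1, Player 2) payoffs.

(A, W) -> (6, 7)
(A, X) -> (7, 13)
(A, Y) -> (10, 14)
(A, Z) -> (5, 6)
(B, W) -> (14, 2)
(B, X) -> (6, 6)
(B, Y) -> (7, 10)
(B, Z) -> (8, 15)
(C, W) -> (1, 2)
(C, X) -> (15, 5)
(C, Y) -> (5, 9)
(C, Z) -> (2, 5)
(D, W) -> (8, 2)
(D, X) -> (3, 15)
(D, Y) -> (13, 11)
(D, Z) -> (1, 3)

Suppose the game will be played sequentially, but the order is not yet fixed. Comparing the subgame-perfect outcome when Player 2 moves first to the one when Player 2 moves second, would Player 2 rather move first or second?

first

If Player 1 leads: Player 2's best replies are A→Y, B→Z, C→Y, D→X; Player 1's induced payoffs 10, 8, 5, 3; outcome (A, Y), payoffs (10, 14).
If Player 2 leads: Player 1's best replies are W→B, X→C, Y→D, Z→B; Player 2's induced payoffs 2, 5, 11, 15; outcome (B, Z), payoffs (8, 15).
Player 2 gets 15 moving first and 14 moving second, so Player 2 prefers to move first.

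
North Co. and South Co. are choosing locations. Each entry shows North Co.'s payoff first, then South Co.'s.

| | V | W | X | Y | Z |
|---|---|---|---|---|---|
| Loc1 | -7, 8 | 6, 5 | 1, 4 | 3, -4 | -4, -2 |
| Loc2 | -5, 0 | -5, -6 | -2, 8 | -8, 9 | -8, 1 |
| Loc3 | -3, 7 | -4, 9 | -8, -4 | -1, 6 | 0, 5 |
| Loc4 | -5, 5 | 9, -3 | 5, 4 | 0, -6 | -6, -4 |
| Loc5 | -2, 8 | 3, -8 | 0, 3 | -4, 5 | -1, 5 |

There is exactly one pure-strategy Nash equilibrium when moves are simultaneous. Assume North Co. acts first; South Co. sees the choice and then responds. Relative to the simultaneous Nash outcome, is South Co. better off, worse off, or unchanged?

South Co. best-responds to each possible North Co. move:
- Loc1 → South Co. plays V (best of 8, 5, 4, -4, -2); North Co. gets -7.
- Loc2 → South Co. plays Y (best of 0, -6, 8, 9, 1); North Co. gets -8.
- Loc3 → South Co. plays W (best of 7, 9, -4, 6, 5); North Co. gets -4.
- Loc4 → South Co. plays V (best of 5, -3, 4, -6, -4); North Co. gets -5.
- Loc5 → South Co. plays V (best of 8, -8, 3, 5, 5); North Co. gets -2.
Maximizing over -7, -8, -4, -5, -2, North Co. chooses Loc5. Subgame-perfect outcome: (Loc5, V) with payoffs (-2, 8).
Under simultaneous play:
North Co.'s best replies: V→Loc5; W→Loc4; X→Loc4; Y→Loc1; Z→Loc3.
South Co.'s best replies: Loc1→V; Loc2→Y; Loc3→W; Loc4→V; Loc5→V.
The unique mutual best reply is (Loc5, V), giving (-2, 8).
South Co. earns 8 sequentially versus 8 at the Nash outcome: unchanged.

unchanged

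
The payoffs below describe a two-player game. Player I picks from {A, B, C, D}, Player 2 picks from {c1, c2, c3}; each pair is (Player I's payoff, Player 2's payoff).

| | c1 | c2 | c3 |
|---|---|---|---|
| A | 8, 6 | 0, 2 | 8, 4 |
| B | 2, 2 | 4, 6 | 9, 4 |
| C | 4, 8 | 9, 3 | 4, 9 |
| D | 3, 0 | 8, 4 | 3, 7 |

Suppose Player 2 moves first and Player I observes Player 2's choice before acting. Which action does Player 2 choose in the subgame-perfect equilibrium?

Player I best-responds to each possible Player 2 move:
- c1: BR = A, leader payoff 6.
- c2: BR = C, leader payoff 3.
- c3: BR = B, leader payoff 4.
Player 2's induced payoffs are 6, 3, 4, so Player 2 commits to c1. Subgame-perfect outcome: (A, c1) with payoffs (8, 6).

c1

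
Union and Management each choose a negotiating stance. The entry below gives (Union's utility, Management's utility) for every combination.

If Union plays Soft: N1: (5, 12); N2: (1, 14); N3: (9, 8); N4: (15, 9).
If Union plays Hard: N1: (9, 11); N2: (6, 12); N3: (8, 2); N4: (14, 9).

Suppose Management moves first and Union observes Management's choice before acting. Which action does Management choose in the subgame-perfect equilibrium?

Solve by backward induction (Management leads).
- N1 → Union plays Hard (best of 5, 9); Management gets 11.
- N2 → Union plays Hard (best of 1, 6); Management gets 12.
- N3 → Union plays Soft (best of 9, 8); Management gets 8.
- N4 → Union plays Soft (best of 15, 14); Management gets 9.
Among 11, 12, 8, 9, the best is 12 at N2. Subgame-perfect outcome: (Hard, N2) with payoffs (6, 12).

N2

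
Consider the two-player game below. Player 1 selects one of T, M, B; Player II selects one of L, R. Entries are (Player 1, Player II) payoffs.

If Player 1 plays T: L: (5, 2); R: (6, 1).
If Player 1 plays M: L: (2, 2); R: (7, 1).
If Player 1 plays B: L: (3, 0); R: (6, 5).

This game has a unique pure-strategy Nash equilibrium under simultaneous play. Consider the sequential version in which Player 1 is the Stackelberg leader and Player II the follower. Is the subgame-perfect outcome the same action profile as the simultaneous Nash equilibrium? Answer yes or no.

no

Work backward from Player II's decision.
- T → Player II plays L (best of 2, 1); Player 1 gets 5.
- M → Player II plays L (best of 2, 1); Player 1 gets 2.
- B → Player II plays R (best of 0, 5); Player 1 gets 6.
Maximizing over 5, 2, 6, Player 1 chooses B. Subgame-perfect outcome: (B, R) with payoffs (6, 5).
Now find the simultaneous Nash equilibrium.
Player 1's best replies: L→T; R→M.
Player II's best replies: T→L; M→L; B→R.
Only (T, L) has each player best-responding; Nash payoffs (5, 2).
Sequential outcome (B, R) differs from the Nash profile (T, L).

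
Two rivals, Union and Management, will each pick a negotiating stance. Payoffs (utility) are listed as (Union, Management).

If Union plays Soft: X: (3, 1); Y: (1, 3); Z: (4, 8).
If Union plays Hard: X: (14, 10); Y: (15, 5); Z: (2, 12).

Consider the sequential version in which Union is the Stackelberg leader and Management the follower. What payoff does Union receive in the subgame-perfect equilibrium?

Management best-responds to each possible Union move:
- Soft → Management plays Z (best of 1, 3, 8); Union gets 4.
- Hard → Management plays Z (best of 10, 5, 12); Union gets 2.
Maximizing over 4, 2, Union chooses Soft. Subgame-perfect outcome: (Soft, Z) with payoffs (4, 8).

4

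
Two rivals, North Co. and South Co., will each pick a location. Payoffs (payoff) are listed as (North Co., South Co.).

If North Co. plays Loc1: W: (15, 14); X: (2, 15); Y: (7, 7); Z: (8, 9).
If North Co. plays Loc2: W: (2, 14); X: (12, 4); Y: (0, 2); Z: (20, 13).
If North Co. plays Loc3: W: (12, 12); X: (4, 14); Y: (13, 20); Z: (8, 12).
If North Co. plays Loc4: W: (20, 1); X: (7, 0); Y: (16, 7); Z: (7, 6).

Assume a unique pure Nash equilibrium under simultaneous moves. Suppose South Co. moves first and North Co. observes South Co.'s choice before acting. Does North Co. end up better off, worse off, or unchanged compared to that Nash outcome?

Backward induction with South Co. moving first.
- W → North Co. plays Loc4 (best of 15, 2, 12, 20); South Co. gets 1.
- X → North Co. plays Loc2 (best of 2, 12, 4, 7); South Co. gets 4.
- Y → North Co. plays Loc4 (best of 7, 0, 13, 16); South Co. gets 7.
- Z → North Co. plays Loc2 (best of 8, 20, 8, 7); South Co. gets 13.
Among 1, 4, 7, 13, the best is 13 at Z. Subgame-perfect outcome: (Loc2, Z) with payoffs (20, 13).
For the simultaneous game, intersect best replies.
North Co.'s best replies: W→Loc4; X→Loc2; Y→Loc4; Z→Loc2.
South Co.'s best replies: Loc1→X; Loc2→W; Loc3→Y; Loc4→Y.
Only (Loc4, Y) has each player best-responding; Nash payoffs (16, 7).
North Co. earns 20 sequentially versus 16 at the Nash outcome: better off.

better off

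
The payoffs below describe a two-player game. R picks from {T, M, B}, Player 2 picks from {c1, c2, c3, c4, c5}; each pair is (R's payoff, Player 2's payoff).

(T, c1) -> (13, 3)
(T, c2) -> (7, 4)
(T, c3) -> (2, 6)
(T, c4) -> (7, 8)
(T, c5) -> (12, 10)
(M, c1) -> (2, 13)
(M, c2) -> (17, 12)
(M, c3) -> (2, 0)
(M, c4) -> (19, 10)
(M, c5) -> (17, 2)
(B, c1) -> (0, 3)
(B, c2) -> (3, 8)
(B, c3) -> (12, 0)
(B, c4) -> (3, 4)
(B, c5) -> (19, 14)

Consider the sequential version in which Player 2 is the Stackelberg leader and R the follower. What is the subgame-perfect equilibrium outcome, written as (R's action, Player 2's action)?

Solve by backward induction (Player 2 leads).
- c1: R compares 13, 2, 0 and picks T; Player 2 would get 3.
- c2: R compares 7, 17, 3 and picks M; Player 2 would get 12.
- c3: R compares 2, 2, 12 and picks B; Player 2 would get 0.
- c4: R compares 7, 19, 3 and picks M; Player 2 would get 10.
- c5: R compares 12, 17, 19 and picks B; Player 2 would get 14.
Maximizing over 3, 12, 0, 10, 14, Player 2 chooses c5. Subgame-perfect outcome: (B, c5) with payoffs (19, 14).

(B, c5)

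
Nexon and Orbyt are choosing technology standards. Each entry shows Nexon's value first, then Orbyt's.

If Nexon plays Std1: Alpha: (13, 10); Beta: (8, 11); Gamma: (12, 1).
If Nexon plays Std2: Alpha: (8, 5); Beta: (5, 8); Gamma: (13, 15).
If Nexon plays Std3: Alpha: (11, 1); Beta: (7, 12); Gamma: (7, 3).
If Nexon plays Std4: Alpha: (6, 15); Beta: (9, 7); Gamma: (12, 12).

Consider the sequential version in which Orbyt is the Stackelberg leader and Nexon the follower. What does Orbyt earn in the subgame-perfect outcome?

Work backward from Nexon's decision.
- Alpha: BR = Std1, leader payoff 10.
- Beta: BR = Std4, leader payoff 7.
- Gamma: BR = Std2, leader payoff 15.
Orbyt's induced payoffs are 10, 7, 15, so Orbyt commits to Gamma. Subgame-perfect outcome: (Std2, Gamma) with payoffs (13, 15).

15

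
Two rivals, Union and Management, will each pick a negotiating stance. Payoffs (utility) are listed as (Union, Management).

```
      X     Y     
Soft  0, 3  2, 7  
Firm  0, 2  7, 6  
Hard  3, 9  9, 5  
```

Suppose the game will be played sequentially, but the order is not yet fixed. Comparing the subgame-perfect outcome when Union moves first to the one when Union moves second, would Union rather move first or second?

If Union leads: Management's best replies are Soft→Y, Firm→Y, Hard→X; Union's induced payoffs 2, 7, 3; outcome (Firm, Y), payoffs (7, 6).
If Management leads: Union's best replies are X→Hard, Y→Hard; Management's induced payoffs 9, 5; outcome (Hard, X), payoffs (3, 9).
Union gets 7 moving first and 3 moving second, so Union prefers to move first.

first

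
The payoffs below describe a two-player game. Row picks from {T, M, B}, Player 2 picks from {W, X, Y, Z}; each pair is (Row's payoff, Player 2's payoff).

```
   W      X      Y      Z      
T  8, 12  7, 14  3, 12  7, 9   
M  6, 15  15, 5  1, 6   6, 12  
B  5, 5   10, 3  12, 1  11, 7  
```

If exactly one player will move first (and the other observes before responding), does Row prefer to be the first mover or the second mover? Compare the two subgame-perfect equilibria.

first

If Row leads: Player 2's best replies are T→X, M→W, B→Z; Row's induced payoffs 7, 6, 11; outcome (B, Z), payoffs (11, 7).
If Player 2 leads: Row's best replies are W→T, X→M, Y→B, Z→B; Player 2's induced payoffs 12, 5, 1, 7; outcome (T, W), payoffs (8, 12).
Row gets 11 moving first and 8 moving second, so Row prefers to move first.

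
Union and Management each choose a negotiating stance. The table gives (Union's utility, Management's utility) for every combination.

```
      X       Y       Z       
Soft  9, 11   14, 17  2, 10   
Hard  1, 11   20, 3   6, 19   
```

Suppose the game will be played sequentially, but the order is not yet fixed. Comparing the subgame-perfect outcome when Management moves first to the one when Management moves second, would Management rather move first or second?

If Union leads: Management's best replies are Soft→Y, Hard→Z; Union's induced payoffs 14, 6; outcome (Soft, Y), payoffs (14, 17).
If Management leads: Union's best replies are X→Soft, Y→Hard, Z→Hard; Management's induced payoffs 11, 3, 19; outcome (Hard, Z), payoffs (6, 19).
Management gets 19 moving first and 17 moving second, so Management prefers to move first.

first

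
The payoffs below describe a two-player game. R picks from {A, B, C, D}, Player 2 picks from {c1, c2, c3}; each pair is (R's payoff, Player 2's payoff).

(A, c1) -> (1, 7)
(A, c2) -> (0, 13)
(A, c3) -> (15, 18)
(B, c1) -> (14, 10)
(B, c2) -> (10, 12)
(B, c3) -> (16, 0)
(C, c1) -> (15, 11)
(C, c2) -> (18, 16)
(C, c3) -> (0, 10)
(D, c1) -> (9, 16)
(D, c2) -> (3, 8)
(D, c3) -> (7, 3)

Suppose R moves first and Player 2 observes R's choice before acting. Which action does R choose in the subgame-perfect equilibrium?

Solve by backward induction (R leads).
- A: Player 2 compares 7, 13, 18 and picks c3; R would get 15.
- B: Player 2 compares 10, 12, 0 and picks c2; R would get 10.
- C: Player 2 compares 11, 16, 10 and picks c2; R would get 18.
- D: Player 2 compares 16, 8, 3 and picks c1; R would get 9.
Among 15, 10, 18, 9, the best is 18 at C. Subgame-perfect outcome: (C, c2) with payoffs (18, 16).

C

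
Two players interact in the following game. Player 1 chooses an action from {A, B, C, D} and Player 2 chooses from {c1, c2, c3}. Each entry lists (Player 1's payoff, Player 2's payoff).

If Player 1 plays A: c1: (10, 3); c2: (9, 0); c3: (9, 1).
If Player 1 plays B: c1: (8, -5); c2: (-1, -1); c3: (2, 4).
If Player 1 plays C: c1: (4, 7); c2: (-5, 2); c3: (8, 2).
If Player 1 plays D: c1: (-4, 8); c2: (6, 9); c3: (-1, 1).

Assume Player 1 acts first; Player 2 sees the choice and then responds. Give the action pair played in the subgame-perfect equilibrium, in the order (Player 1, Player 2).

Solve by backward induction (Player 1 leads).
- A: Player 2 compares 3, 0, 1 and picks c1; Player 1 would get 10.
- B: Player 2 compares -5, -1, 4 and picks c3; Player 1 would get 2.
- C: Player 2 compares 7, 2, 2 and picks c1; Player 1 would get 4.
- D: Player 2 compares 8, 9, 1 and picks c2; Player 1 would get 6.
Maximizing over 10, 2, 4, 6, Player 1 chooses A. Subgame-perfect outcome: (A, c1) with payoffs (10, 3).

(A, c1)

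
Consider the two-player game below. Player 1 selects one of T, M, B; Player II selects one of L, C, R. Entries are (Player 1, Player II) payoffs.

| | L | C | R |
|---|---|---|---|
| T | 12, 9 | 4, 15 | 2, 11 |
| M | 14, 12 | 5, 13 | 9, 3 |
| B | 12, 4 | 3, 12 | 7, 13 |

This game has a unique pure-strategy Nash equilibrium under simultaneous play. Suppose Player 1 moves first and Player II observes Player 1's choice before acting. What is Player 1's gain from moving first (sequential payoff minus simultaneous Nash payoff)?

Player II best-responds to each possible Player 1 move:
- T: Player II compares 9, 15, 11 and picks C; Player 1 would get 4.
- M: Player II compares 12, 13, 3 and picks C; Player 1 would get 5.
- B: Player II compares 4, 12, 13 and picks R; Player 1 would get 7.
Maximizing over 4, 5, 7, Player 1 chooses B. Subgame-perfect outcome: (B, R) with payoffs (7, 13).
Under simultaneous play:
Player 1's best replies: L→M; C→M; R→M.
Player II's best replies: T→C; M→C; B→R.
The unique mutual best reply is (M, C), giving (5, 13).
Player 1's commitment gain: 7 − 5 = 2.

2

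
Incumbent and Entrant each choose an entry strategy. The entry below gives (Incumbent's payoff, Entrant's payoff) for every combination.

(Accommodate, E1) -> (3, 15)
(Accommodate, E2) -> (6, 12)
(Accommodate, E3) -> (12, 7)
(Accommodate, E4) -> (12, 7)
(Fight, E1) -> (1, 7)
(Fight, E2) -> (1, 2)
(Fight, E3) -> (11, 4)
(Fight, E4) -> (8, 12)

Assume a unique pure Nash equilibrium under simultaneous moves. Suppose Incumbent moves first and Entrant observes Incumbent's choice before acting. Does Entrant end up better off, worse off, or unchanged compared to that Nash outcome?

Work backward from Entrant's decision.
- Accommodate: Entrant compares 15, 12, 7, 7 and picks E1; Incumbent would get 3.
- Fight: Entrant compares 7, 2, 4, 12 and picks E4; Incumbent would get 8.
Incumbent's induced payoffs are 3, 8, so Incumbent commits to Fight. Subgame-perfect outcome: (Fight, E4) with payoffs (8, 12).
Now find the simultaneous Nash equilibrium.
Incumbent's best replies: E1→Accommodate; E2→Accommodate; E3→Accommodate; E4→Accommodate.
Entrant's best replies: Accommodate→E1; Fight→E4.
Only (Accommodate, E1) has each player best-responding; Nash payoffs (3, 15).
Entrant earns 12 sequentially versus 15 at the Nash outcome: worse off.

worse off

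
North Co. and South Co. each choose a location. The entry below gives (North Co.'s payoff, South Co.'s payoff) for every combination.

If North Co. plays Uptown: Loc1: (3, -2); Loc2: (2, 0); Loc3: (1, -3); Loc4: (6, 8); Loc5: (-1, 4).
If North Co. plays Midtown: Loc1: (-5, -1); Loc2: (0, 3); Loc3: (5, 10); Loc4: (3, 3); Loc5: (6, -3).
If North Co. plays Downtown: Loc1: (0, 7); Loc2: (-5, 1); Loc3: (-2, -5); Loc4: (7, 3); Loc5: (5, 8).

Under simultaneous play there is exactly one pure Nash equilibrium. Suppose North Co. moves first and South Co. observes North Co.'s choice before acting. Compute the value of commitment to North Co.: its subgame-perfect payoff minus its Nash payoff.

Backward induction with North Co. moving first.
- Uptown: BR = Loc4, leader payoff 6.
- Midtown: BR = Loc3, leader payoff 5.
- Downtown: BR = Loc5, leader payoff 5.
North Co.'s induced payoffs are 6, 5, 5, so North Co. commits to Uptown. Subgame-perfect outcome: (Uptown, Loc4) with payoffs (6, 8).
For the simultaneous game, intersect best replies.
North Co.'s best replies: Loc1→Uptown; Loc2→Uptown; Loc3→Midtown; Loc4→Downtown; Loc5→Midtown.
South Co.'s best replies: Uptown→Loc4; Midtown→Loc3; Downtown→Loc5.
Only (Midtown, Loc3) has each player best-responding; Nash payoffs (5, 10).
North Co.'s commitment gain: 6 − 5 = 1.

1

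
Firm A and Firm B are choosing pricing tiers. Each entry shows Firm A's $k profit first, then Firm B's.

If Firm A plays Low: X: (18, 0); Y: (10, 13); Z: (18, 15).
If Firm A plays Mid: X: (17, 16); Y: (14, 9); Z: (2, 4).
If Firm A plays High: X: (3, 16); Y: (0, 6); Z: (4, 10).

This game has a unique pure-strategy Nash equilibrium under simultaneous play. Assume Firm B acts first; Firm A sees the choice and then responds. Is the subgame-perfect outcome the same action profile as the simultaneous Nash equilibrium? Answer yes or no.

Backward induction with Firm B moving first.
- X → Firm A plays Low (best of 18, 17, 3); Firm B gets 0.
- Y → Firm A plays Mid (best of 10, 14, 0); Firm B gets 9.
- Z → Firm A plays Low (best of 18, 2, 4); Firm B gets 15.
Among 0, 9, 15, the best is 15 at Z. Subgame-perfect outcome: (Low, Z) with payoffs (18, 15).
Under simultaneous play:
Firm A's best replies: X→Low; Y→Mid; Z→Low.
Firm B's best replies: Low→Z; Mid→X; High→X.
The unique mutual best reply is (Low, Z), giving (18, 15).
Sequential outcome (Low, Z) coincides with the Nash profile (Low, Z).

yes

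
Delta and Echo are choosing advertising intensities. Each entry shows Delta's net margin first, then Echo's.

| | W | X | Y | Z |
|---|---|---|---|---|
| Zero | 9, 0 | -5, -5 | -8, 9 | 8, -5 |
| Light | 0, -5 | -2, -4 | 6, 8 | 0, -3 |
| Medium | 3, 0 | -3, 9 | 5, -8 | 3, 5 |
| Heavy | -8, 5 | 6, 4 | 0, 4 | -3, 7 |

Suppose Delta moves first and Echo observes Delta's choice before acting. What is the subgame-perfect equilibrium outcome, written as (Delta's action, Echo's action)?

Echo best-responds to each possible Delta move:
- Zero → Echo plays Y (best of 0, -5, 9, -5); Delta gets -8.
- Light → Echo plays Y (best of -5, -4, 8, -3); Delta gets 6.
- Medium → Echo plays X (best of 0, 9, -8, 5); Delta gets -3.
- Heavy → Echo plays Z (best of 5, 4, 4, 7); Delta gets -3.
Delta's induced payoffs are -8, 6, -3, -3, so Delta commits to Light. Subgame-perfect outcome: (Light, Y) with payoffs (6, 8).

(Light, Y)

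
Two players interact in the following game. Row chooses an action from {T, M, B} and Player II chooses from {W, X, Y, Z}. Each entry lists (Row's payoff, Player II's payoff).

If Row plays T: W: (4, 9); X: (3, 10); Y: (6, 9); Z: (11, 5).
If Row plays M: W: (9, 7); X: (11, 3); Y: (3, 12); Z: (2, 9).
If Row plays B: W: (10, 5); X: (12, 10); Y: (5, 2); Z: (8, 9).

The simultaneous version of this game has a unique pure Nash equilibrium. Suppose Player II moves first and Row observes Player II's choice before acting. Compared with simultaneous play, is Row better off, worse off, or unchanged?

Backward induction with Player II moving first.
- W: BR = B, leader payoff 5.
- X: BR = B, leader payoff 10.
- Y: BR = T, leader payoff 9.
- Z: BR = T, leader payoff 5.
Player II's induced payoffs are 5, 10, 9, 5, so Player II commits to X. Subgame-perfect outcome: (B, X) with payoffs (12, 10).
Under simultaneous play:
Row's best replies: W→B; X→B; Y→T; Z→T.
Player II's best replies: T→X; M→Y; B→X.
Only (B, X) has each player best-responding; Nash payoffs (12, 10).
Row earns 12 sequentially versus 12 at the Nash outcome: unchanged.

unchanged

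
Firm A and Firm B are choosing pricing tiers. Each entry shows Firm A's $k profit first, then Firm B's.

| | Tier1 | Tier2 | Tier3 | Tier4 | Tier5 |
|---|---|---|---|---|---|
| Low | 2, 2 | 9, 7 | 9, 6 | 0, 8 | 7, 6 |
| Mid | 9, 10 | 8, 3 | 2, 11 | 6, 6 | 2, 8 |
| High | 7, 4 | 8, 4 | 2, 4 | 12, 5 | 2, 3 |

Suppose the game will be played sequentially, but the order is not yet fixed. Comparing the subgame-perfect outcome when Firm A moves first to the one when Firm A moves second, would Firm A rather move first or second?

If Firm A leads: Firm B's best replies are Low→Tier4, Mid→Tier3, High→Tier4; Firm A's induced payoffs 0, 2, 12; outcome (High, Tier4), payoffs (12, 5).
If Firm B leads: Firm A's best replies are Tier1→Mid, Tier2→Low, Tier3→Low, Tier4→High, Tier5→Low; Firm B's induced payoffs 10, 7, 6, 5, 6; outcome (Mid, Tier1), payoffs (9, 10).
Firm A gets 12 moving first and 9 moving second, so Firm A prefers to move first.

first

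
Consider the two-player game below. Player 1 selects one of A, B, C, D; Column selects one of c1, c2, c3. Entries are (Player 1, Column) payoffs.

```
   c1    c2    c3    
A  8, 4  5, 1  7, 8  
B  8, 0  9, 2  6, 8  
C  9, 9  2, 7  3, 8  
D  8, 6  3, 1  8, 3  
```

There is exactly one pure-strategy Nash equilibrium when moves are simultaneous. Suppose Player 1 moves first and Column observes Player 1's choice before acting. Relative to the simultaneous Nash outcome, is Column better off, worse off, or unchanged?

Solve by backward induction (Player 1 leads).
- A: BR = c3, leader payoff 7.
- B: BR = c3, leader payoff 6.
- C: BR = c1, leader payoff 9.
- D: BR = c1, leader payoff 8.
Maximizing over 7, 6, 9, 8, Player 1 chooses C. Subgame-perfect outcome: (C, c1) with payoffs (9, 9).
Now find the simultaneous Nash equilibrium.
Player 1's best replies: c1→C; c2→B; c3→D.
Column's best replies: A→c3; B→c3; C→c1; D→c1.
Only (C, c1) has each player best-responding; Nash payoffs (9, 9).
Column earns 9 sequentially versus 9 at the Nash outcome: unchanged.

unchanged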